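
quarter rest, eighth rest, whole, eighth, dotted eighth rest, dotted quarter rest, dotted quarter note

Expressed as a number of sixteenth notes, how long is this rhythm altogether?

Working in sixteenth notes: quarter rest = 4; eighth rest = 2; whole = 16; eighth = 2; dotted eighth rest = 3; dotted quarter rest = 6; dotted quarter note = 6.
Sum: 4 + 2 + 16 + 2 + 3 + 6 + 6 = 39 sixteenth notes.

39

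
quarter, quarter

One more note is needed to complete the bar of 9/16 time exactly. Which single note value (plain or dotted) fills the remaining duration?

The bar of 9/16 = 9 sixteenth notes.
Each duration in sixteenth notes: quarter = 4; quarter = 4.
Sum: 4 + 4 = 8.
Remaining: 9 − 8 = 1 sixteenth note, which is a sixteenth note.

sixteenth note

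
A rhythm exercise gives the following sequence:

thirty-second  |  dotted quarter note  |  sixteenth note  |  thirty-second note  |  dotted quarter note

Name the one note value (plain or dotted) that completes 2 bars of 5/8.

2 bars of 5/8 = 40 thirty-second notes.
Each duration in thirty-second notes: thirty-second = 1; dotted quarter note = 12; sixteenth note = 2; thirty-second note = 1; dotted quarter note = 12.
Adding: 1 + 12 + 2 + 1 + 12 = 28.
Remaining: 40 − 28 = 12 thirty-second notes, which is a dotted quarter note.

dotted quarter note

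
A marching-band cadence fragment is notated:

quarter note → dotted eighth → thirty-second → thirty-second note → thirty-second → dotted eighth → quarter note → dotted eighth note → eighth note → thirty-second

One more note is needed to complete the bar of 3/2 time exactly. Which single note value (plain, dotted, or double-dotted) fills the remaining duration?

The bar of 3/2 = 48 thirty-second notes.
Express everything in thirty-second notes: quarter note = 8; dotted eighth = 6; thirty-second = 1; thirty-second note = 1; thirty-second = 1; dotted eighth = 6; quarter note = 8; dotted eighth note = 6; eighth note = 4; thirty-second = 1.
Adding: 8 + 6 + 1 + 1 + 1 + 6 + 8 + 6 + 4 + 1 = 42.
Remaining: 48 − 42 = 6 thirty-second notes, which is a dotted eighth note.

dotted eighth note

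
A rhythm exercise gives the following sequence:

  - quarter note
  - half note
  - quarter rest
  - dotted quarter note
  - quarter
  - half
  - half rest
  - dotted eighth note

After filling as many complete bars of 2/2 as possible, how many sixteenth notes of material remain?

One bar of 2/2 = 16 sixteenth notes.
Each duration in sixteenth notes: quarter note = 4; half note = 8; quarter rest = 4; dotted quarter note = 6; quarter = 4; half = 8; half rest = 8; dotted eighth note = 3.
Sum: 4 + 8 + 4 + 6 + 4 + 8 + 8 + 3 = 45.
45 ÷ 16 = 2 complete bars with 13 sixteenth notes remaining.

13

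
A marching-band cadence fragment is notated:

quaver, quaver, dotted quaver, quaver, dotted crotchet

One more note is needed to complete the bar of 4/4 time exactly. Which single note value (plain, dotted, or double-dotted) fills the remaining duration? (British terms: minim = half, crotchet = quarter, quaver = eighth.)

The bar of 4/4 = 16 sixteenth notes.
Each duration in sixteenth notes: quaver = 2; quaver = 2; dotted quaver = 3; quaver = 2; dotted crotchet = 6.
Adding: 2 + 2 + 3 + 2 + 6 = 15.
Remaining: 16 − 15 = 1 sixteenth note, which is a sixteenth note.

sixteenth note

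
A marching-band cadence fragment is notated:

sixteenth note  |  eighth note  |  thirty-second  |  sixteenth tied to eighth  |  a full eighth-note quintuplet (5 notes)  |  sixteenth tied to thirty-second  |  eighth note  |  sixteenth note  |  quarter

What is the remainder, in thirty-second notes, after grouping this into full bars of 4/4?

14

One bar of 4/4 = 32 thirty-second notes.
Working in thirty-second notes: sixteenth note = 2; eighth note = 4; thirty-second = 1; sixteenth tied to eighth (sixteenth + eighth) = 6; a full eighth-note quintuplet (5 notes) (five quintuplet eighths span one half) = 16; sixteenth tied to thirty-second (sixteenth + thirty-second) = 3; eighth note = 4; sixteenth note = 2; quarter = 8.
Adding: 2 + 4 + 1 + 6 + 16 + 3 + 4 + 2 + 8 = 46.
46 ÷ 32 = 1 complete bar with 14 thirty-second notes remaining.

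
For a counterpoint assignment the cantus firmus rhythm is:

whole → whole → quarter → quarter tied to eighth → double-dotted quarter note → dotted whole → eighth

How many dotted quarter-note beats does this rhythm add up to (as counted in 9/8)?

One dotted quarter-note beat = 6 sixteenth notes.
Working in sixteenth notes: whole = 16; whole = 16; quarter = 4; quarter tied to eighth (quarter + eighth) = 6; double-dotted quarter note = 7; dotted whole = 24; eighth = 2.
Total: 16 + 16 + 4 + 6 + 7 + 24 + 2 = 75.
75 ÷ 6 = 12.5 beats.

12.5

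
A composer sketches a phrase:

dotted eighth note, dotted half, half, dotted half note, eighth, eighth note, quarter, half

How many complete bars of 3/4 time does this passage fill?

One bar of 3/4 = 12 sixteenth notes.
In sixteenth notes: dotted eighth note = 3; dotted half = 12; half = 8; dotted half note = 12; eighth = 2; eighth note = 2; quarter = 4; half = 8.
Adding: 3 + 12 + 8 + 12 + 2 + 2 + 4 + 8 = 51.
51 ÷ 12 = 4 complete bars with 3 left over.

4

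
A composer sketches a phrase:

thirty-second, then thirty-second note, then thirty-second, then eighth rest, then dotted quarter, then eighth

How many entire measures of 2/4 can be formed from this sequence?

1

One bar of 2/4 = 16 thirty-second notes.
Working in thirty-second notes: thirty-second = 1; thirty-second note = 1; thirty-second = 1; eighth rest = 4; dotted quarter = 12; eighth = 4.
Altogether 1 + 1 + 1 + 4 + 12 + 4 = 23.
23 ÷ 16 = 1 complete bar with 7 left over.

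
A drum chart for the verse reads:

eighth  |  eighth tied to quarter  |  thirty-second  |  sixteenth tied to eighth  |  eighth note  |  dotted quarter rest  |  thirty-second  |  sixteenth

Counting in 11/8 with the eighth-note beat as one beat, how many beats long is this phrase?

One eighth-note beat = 4 thirty-second notes.
Working in thirty-second notes: eighth = 4; eighth tied to quarter (eighth + quarter) = 12; thirty-second = 1; sixteenth tied to eighth (sixteenth + eighth) = 6; eighth note = 4; dotted quarter rest = 12; thirty-second = 1; sixteenth = 2.
Adding: 4 + 12 + 1 + 6 + 4 + 12 + 1 + 2 = 42.
42 ÷ 4 = 10.5 beats.

10.5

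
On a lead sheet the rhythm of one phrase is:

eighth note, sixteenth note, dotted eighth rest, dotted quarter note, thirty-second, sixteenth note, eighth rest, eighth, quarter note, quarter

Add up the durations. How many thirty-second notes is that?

51

Convert each value to thirty-second notes: eighth note = 4; sixteenth note = 2; dotted eighth rest = 6; dotted quarter note = 12; thirty-second = 1; sixteenth note = 2; eighth rest = 4; eighth = 4; quarter note = 8; quarter = 8.
Adding: 4 + 2 + 6 + 12 + 1 + 2 + 4 + 4 + 8 + 8 = 51 thirty-second notes.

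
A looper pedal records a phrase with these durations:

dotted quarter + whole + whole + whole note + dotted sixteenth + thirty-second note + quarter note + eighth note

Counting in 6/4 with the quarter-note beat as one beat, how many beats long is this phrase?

One quarter-note beat = 8 thirty-second notes.
Each duration in thirty-second notes: dotted quarter = 12; whole = 32; whole = 32; whole note = 32; dotted sixteenth = 3; thirty-second note = 1; quarter note = 8; eighth note = 4.
Altogether 12 + 32 + 32 + 32 + 3 + 1 + 8 + 4 = 124.
124 ÷ 8 = 15.5 beats.

15.5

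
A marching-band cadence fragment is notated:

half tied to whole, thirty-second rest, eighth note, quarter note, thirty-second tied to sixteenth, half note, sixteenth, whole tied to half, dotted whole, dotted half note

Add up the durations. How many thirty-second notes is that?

In thirty-second notes: half tied to whole (half + whole) = 48; thirty-second rest = 1; eighth note = 4; quarter note = 8; thirty-second tied to sixteenth (thirty-second + sixteenth) = 3; half note = 16; sixteenth = 2; whole tied to half (whole + half) = 48; dotted whole = 48; dotted half note = 24.
Altogether 48 + 1 + 4 + 8 + 3 + 16 + 2 + 48 + 48 + 24 = 202 thirty-second notes.

202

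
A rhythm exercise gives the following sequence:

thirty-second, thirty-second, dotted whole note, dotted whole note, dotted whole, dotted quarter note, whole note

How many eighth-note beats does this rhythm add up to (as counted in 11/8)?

One eighth-note beat = 4 thirty-second notes.
Each duration in thirty-second notes: thirty-second = 1; thirty-second = 1; dotted whole note = 48; dotted whole note = 48; dotted whole = 48; dotted quarter note = 12; whole note = 32.
Adding: 1 + 1 + 48 + 48 + 48 + 12 + 32 = 190.
190 ÷ 4 = 47.5 beats.

47.5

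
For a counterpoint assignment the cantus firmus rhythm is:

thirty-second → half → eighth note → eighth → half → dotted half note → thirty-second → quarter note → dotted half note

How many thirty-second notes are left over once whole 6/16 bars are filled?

2

One bar of 6/16 = 12 thirty-second notes.
Convert each value to thirty-second notes: thirty-second = 1; half = 16; eighth note = 4; eighth = 4; half = 16; dotted half note = 24; thirty-second = 1; quarter note = 8; dotted half note = 24.
Altogether 1 + 16 + 4 + 4 + 16 + 24 + 1 + 8 + 24 = 98.
98 ÷ 12 = 8 complete bars with 2 thirty-second notes remaining.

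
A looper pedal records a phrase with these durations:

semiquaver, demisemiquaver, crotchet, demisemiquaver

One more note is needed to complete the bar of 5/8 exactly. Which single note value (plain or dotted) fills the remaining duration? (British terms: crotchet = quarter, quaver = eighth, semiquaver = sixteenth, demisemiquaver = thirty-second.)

quarter note

The bar of 5/8 = 20 thirty-second notes.
Working in thirty-second notes: semiquaver = 2; demisemiquaver = 1; crotchet = 8; demisemiquaver = 1.
Altogether 2 + 1 + 8 + 1 = 12.
Remaining: 20 − 12 = 8 thirty-second notes, which is a quarter note.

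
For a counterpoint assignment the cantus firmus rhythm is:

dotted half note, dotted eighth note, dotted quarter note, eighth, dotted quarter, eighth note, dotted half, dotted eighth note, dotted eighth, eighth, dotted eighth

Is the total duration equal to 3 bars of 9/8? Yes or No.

Yes

One bar of 9/8 = 18 sixteenth notes, so 3 bars = 54.
Working in sixteenth notes: dotted half note = 12; dotted eighth note = 3; dotted quarter note = 6; eighth = 2; dotted quarter = 6; eighth note = 2; dotted half = 12; dotted eighth note = 3; dotted eighth = 3; eighth = 2; dotted eighth = 3.
Total: 12 + 3 + 6 + 2 + 6 + 2 + 12 + 3 + 3 + 2 + 3 = 54.
54 equals 54, so the answer is Yes.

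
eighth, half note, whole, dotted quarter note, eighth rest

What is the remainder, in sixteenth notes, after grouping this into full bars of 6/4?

10

One bar of 6/4 = 12 eighth notes.
In eighth notes: eighth = 1; half note = 4; whole = 8; dotted quarter note = 3; eighth rest = 1.
Total: 1 + 4 + 8 + 3 + 1 = 17.
17 ÷ 12 = 1 complete bar with 5 eighth notes remaining = 10 sixteenth notes.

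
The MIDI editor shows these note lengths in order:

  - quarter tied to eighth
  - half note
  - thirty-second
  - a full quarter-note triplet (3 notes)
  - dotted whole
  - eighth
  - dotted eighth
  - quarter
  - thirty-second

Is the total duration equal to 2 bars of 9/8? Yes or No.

One bar of 9/8 = 36 thirty-second notes, so 2 bars = 72.
Convert each value to thirty-second notes: quarter tied to eighth (quarter + eighth) = 12; half note = 16; thirty-second = 1; a full quarter-note triplet (3 notes) (three triplet quarters span one half) = 16; dotted whole = 48; eighth = 4; dotted eighth = 6; quarter = 8; thirty-second = 1.
Sum: 12 + 16 + 1 + 16 + 48 + 4 + 6 + 8 + 1 = 112.
112 exceeds 72, so the answer is No.

No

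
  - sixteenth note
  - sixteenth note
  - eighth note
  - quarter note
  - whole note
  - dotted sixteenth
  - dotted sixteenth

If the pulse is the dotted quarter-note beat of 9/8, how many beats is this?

4.5

One dotted quarter-note beat = 12 thirty-second notes.
Convert each value to thirty-second notes: sixteenth note = 2; sixteenth note = 2; eighth note = 4; quarter note = 8; whole note = 32; dotted sixteenth = 3; dotted sixteenth = 3.
Sum: 2 + 2 + 4 + 8 + 32 + 3 + 3 = 54.
54 ÷ 12 = 4.5 beats.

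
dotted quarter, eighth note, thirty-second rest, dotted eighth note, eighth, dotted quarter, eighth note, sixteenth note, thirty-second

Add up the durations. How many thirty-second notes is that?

Express everything in thirty-second notes: dotted quarter = 12; eighth note = 4; thirty-second rest = 1; dotted eighth note = 6; eighth = 4; dotted quarter = 12; eighth note = 4; sixteenth note = 2; thirty-second = 1.
Adding: 12 + 4 + 1 + 6 + 4 + 12 + 4 + 2 + 1 = 46 thirty-second notes.

46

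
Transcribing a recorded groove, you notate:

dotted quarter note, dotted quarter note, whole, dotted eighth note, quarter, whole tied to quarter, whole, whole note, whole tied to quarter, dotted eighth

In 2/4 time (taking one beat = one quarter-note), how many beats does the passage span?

27.5

One quarter-note beat = 4 sixteenth notes.
In sixteenth notes: dotted quarter note = 6; dotted quarter note = 6; whole = 16; dotted eighth note = 3; quarter = 4; whole tied to quarter (whole + quarter) = 20; whole = 16; whole note = 16; whole tied to quarter (whole + quarter) = 20; dotted eighth = 3.
Adding: 6 + 6 + 16 + 3 + 4 + 20 + 16 + 16 + 20 + 3 = 110.
110 ÷ 4 = 27.5 beats.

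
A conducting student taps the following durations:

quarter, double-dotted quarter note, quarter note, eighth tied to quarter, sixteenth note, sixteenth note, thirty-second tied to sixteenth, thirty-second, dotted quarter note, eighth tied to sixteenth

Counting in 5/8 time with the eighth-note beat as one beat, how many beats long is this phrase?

One eighth-note beat = 4 thirty-second notes.
Working in thirty-second notes: quarter = 8; double-dotted quarter note = 14; quarter note = 8; eighth tied to quarter (eighth + quarter) = 12; sixteenth note = 2; sixteenth note = 2; thirty-second tied to sixteenth (thirty-second + sixteenth) = 3; thirty-second = 1; dotted quarter note = 12; eighth tied to sixteenth (eighth + sixteenth) = 6.
Total: 8 + 14 + 8 + 12 + 2 + 2 + 3 + 1 + 12 + 6 = 68.
68 ÷ 4 = 17 beats.

17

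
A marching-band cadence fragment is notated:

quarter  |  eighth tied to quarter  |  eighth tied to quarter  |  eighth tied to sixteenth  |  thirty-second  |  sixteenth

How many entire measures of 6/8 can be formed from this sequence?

1

One bar of 6/8 = 24 thirty-second notes.
Convert each value to thirty-second notes: quarter = 8; eighth tied to quarter (eighth + quarter) = 12; eighth tied to quarter (eighth + quarter) = 12; eighth tied to sixteenth (eighth + sixteenth) = 6; thirty-second = 1; sixteenth = 2.
Altogether 8 + 12 + 12 + 6 + 1 + 2 = 41.
41 ÷ 24 = 1 complete bar with 17 left over.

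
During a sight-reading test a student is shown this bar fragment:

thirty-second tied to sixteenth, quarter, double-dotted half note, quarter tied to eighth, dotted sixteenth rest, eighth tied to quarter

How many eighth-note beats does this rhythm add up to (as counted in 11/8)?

16.5

One eighth-note beat = 4 thirty-second notes.
Express everything in thirty-second notes: thirty-second tied to sixteenth (thirty-second + sixteenth) = 3; quarter = 8; double-dotted half note = 28; quarter tied to eighth (quarter + eighth) = 12; dotted sixteenth rest = 3; eighth tied to quarter (eighth + quarter) = 12.
Adding: 3 + 8 + 28 + 12 + 3 + 12 = 66.
66 ÷ 4 = 16.5 beats.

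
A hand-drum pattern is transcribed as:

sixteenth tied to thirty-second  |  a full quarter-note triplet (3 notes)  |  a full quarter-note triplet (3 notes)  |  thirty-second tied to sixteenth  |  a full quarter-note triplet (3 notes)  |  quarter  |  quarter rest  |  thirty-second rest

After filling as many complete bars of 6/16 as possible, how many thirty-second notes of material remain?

11

One bar of 6/16 = 12 thirty-second notes.
Convert each value to thirty-second notes: sixteenth tied to thirty-second (sixteenth + thirty-second) = 3; a full quarter-note triplet (3 notes) (three triplet quarters span one half) = 16; a full quarter-note triplet (3 notes) (three triplet quarters span one half) = 16; thirty-second tied to sixteenth (thirty-second + sixteenth) = 3; a full quarter-note triplet (3 notes) (three triplet quarters span one half) = 16; quarter = 8; quarter rest = 8; thirty-second rest = 1.
Total: 3 + 16 + 16 + 3 + 16 + 8 + 8 + 1 = 71.
71 ÷ 12 = 5 complete bars with 11 thirty-second notes remaining.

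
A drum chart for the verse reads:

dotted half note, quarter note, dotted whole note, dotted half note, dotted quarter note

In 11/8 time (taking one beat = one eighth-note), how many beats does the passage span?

29

One eighth-note beat = 2 sixteenth notes.
Express everything in sixteenth notes: dotted half note = 12; quarter note = 4; dotted whole note = 24; dotted half note = 12; dotted quarter note = 6.
Total: 12 + 4 + 24 + 12 + 6 = 58.
58 ÷ 2 = 29 beats.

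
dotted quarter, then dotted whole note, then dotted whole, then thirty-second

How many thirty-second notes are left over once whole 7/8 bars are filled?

25

One bar of 7/8 = 28 thirty-second notes.
Express everything in thirty-second notes: dotted quarter = 12; dotted whole note = 48; dotted whole = 48; thirty-second = 1.
Adding: 12 + 48 + 48 + 1 = 109.
109 ÷ 28 = 3 complete bars with 25 thirty-second notes remaining.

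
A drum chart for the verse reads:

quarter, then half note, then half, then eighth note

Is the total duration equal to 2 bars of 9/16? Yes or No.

No

One bar of 9/16 = 9 sixteenth notes, so 2 bars = 18.
Each duration in sixteenth notes: quarter = 4; half note = 8; half = 8; eighth note = 2.
Sum: 4 + 8 + 8 + 2 = 22.
22 exceeds 18, so the answer is No.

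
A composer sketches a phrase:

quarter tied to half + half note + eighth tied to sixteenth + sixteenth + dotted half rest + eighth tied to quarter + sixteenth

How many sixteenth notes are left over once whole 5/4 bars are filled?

3

One bar of 5/4 = 20 sixteenth notes.
Express everything in sixteenth notes: quarter tied to half (quarter + half) = 12; half note = 8; eighth tied to sixteenth (eighth + sixteenth) = 3; sixteenth = 1; dotted half rest = 12; eighth tied to quarter (eighth + quarter) = 6; sixteenth = 1.
Sum: 12 + 8 + 3 + 1 + 12 + 6 + 1 = 43.
43 ÷ 20 = 2 complete bars with 3 sixteenth notes remaining.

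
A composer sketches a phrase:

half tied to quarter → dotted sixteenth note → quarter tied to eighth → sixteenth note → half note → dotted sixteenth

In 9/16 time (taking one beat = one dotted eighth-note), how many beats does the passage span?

One dotted eighth-note beat = 6 thirty-second notes.
Each duration in thirty-second notes: half tied to quarter (half + quarter) = 24; dotted sixteenth note = 3; quarter tied to eighth (quarter + eighth) = 12; sixteenth note = 2; half note = 16; dotted sixteenth = 3.
Altogether 24 + 3 + 12 + 2 + 16 + 3 = 60.
60 ÷ 6 = 10 beats.

10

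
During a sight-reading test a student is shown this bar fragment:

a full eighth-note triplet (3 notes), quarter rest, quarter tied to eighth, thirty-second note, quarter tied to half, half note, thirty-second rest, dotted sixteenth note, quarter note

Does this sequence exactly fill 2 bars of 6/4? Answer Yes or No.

No

One bar of 6/4 = 48 thirty-second notes, so 2 bars = 96.
Convert each value to thirty-second notes: a full eighth-note triplet (3 notes) (three triplet eighths span one quarter) = 8; quarter rest = 8; quarter tied to eighth (quarter + eighth) = 12; thirty-second note = 1; quarter tied to half (quarter + half) = 24; half note = 16; thirty-second rest = 1; dotted sixteenth note = 3; quarter note = 8.
Adding: 8 + 8 + 12 + 1 + 24 + 16 + 1 + 3 + 8 = 81.
81 falls short of 96, so the answer is No.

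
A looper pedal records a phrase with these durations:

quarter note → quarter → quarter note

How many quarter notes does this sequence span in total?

Working in quarter notes: quarter note = 1; quarter = 1; quarter note = 1.
Altogether 1 + 1 + 1 = 3 quarter notes.

3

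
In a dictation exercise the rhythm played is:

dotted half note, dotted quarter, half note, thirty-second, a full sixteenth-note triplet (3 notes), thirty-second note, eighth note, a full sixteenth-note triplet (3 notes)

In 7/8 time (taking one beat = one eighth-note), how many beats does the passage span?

One eighth-note beat = 4 thirty-second notes.
Working in thirty-second notes: dotted half note = 24; dotted quarter = 12; half note = 16; thirty-second = 1; a full sixteenth-note triplet (3 notes) (three triplet sixteenths span one eighth) = 4; thirty-second note = 1; eighth note = 4; a full sixteenth-note triplet (3 notes) (three triplet sixteenths span one eighth) = 4.
Altogether 24 + 12 + 16 + 1 + 4 + 1 + 4 + 4 = 66.
66 ÷ 4 = 16.5 beats.

16.5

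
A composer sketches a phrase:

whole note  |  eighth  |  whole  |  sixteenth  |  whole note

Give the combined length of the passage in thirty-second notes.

102

In thirty-second notes: whole note = 32; eighth = 4; whole = 32; sixteenth = 2; whole note = 32.
Altogether 32 + 4 + 32 + 2 + 32 = 102 thirty-second notes.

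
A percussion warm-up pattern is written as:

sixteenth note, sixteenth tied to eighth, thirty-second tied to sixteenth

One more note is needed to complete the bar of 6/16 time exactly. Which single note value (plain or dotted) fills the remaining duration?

The bar of 6/16 = 12 thirty-second notes.
Each duration in thirty-second notes: sixteenth note = 2; sixteenth tied to eighth (sixteenth + eighth) = 6; thirty-second tied to sixteenth (thirty-second + sixteenth) = 3.
Total: 2 + 6 + 3 = 11.
Remaining: 12 − 11 = 1 thirty-second note, which is a thirty-second note.

thirty-second note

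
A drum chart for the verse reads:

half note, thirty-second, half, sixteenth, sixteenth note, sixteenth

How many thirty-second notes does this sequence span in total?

In thirty-second notes: half note = 16; thirty-second = 1; half = 16; sixteenth = 2; sixteenth note = 2; sixteenth = 2.
Adding: 16 + 1 + 16 + 2 + 2 + 2 = 39 thirty-second notes.

39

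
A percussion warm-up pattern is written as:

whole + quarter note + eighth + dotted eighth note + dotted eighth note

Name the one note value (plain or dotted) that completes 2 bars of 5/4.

2 bars of 5/4 = 40 sixteenth notes.
Each duration in sixteenth notes: whole = 16; quarter note = 4; eighth = 2; dotted eighth note = 3; dotted eighth note = 3.
Altogether 16 + 4 + 2 + 3 + 3 = 28.
Remaining: 40 − 28 = 12 sixteenth notes, which is a dotted half note.

dotted half note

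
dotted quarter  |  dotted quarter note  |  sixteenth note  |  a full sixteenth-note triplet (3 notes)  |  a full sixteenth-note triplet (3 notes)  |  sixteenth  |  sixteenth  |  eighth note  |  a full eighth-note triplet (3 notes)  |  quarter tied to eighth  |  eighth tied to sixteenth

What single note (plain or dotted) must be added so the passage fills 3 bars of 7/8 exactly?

half note

3 bars of 7/8 = 42 sixteenth notes.
Working in sixteenth notes: dotted quarter = 6; dotted quarter note = 6; sixteenth note = 1; a full sixteenth-note triplet (3 notes) (three triplet sixteenths span one eighth) = 2; a full sixteenth-note triplet (3 notes) (three triplet sixteenths span one eighth) = 2; sixteenth = 1; sixteenth = 1; eighth note = 2; a full eighth-note triplet (3 notes) (three triplet eighths span one quarter) = 4; quarter tied to eighth (quarter + eighth) = 6; eighth tied to sixteenth (eighth + sixteenth) = 3.
Altogether 6 + 6 + 1 + 2 + 2 + 1 + 1 + 2 + 4 + 6 + 3 = 34.
Remaining: 42 − 34 = 8 sixteenth notes, which is a half note.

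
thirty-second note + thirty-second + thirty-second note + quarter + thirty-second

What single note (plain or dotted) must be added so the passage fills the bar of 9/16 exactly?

The bar of 9/16 = 18 thirty-second notes.
Express everything in thirty-second notes: thirty-second note = 1; thirty-second = 1; thirty-second note = 1; quarter = 8; thirty-second = 1.
Total: 1 + 1 + 1 + 8 + 1 = 12.
Remaining: 18 − 12 = 6 thirty-second notes, which is a dotted eighth note.

dotted eighth note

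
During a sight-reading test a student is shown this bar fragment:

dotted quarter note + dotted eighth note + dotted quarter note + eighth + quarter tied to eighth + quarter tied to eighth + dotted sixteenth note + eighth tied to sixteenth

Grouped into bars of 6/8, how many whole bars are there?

One bar of 6/8 = 24 thirty-second notes.
Express everything in thirty-second notes: dotted quarter note = 12; dotted eighth note = 6; dotted quarter note = 12; eighth = 4; quarter tied to eighth (quarter + eighth) = 12; quarter tied to eighth (quarter + eighth) = 12; dotted sixteenth note = 3; eighth tied to sixteenth (eighth + sixteenth) = 6.
Sum: 12 + 6 + 12 + 4 + 12 + 12 + 3 + 6 = 67.
67 ÷ 24 = 2 complete bars with 19 left over.

2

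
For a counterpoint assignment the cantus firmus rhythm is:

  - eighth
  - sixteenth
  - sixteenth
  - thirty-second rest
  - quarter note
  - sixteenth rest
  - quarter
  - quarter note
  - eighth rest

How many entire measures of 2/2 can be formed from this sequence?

1

One bar of 2/2 = 32 thirty-second notes.
Each duration in thirty-second notes: eighth = 4; sixteenth = 2; sixteenth = 2; thirty-second rest = 1; quarter note = 8; sixteenth rest = 2; quarter = 8; quarter note = 8; eighth rest = 4.
Altogether 4 + 2 + 2 + 1 + 8 + 2 + 8 + 8 + 4 = 39.
39 ÷ 32 = 1 complete bar with 7 left over.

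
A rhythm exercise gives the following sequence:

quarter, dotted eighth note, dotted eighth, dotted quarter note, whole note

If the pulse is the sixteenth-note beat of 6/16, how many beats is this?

One sixteenth-note beat = 2 thirty-second notes.
Each duration in thirty-second notes: quarter = 8; dotted eighth note = 6; dotted eighth = 6; dotted quarter note = 12; whole note = 32.
Total: 8 + 6 + 6 + 12 + 32 = 64.
64 ÷ 2 = 32 beats.

32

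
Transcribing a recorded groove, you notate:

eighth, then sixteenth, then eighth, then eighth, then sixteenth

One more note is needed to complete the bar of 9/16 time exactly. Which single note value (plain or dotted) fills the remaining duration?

sixteenth note

The bar of 9/16 = 9 sixteenth notes.
In sixteenth notes: eighth = 2; sixteenth = 1; eighth = 2; eighth = 2; sixteenth = 1.
Sum: 2 + 1 + 2 + 2 + 1 = 8.
Remaining: 9 − 8 = 1 sixteenth note, which is a sixteenth note.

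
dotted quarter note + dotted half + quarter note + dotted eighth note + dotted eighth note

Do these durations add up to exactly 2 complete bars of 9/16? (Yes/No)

One bar of 9/16 = 9 sixteenth notes, so 2 bars = 18.
In sixteenth notes: dotted quarter note = 6; dotted half = 12; quarter note = 4; dotted eighth note = 3; dotted eighth note = 3.
Adding: 6 + 12 + 4 + 3 + 3 = 28.
28 exceeds 18, so the answer is No.

No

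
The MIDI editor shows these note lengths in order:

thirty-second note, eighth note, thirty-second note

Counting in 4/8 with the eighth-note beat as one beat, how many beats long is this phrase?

One eighth-note beat = 4 thirty-second notes.
In thirty-second notes: thirty-second note = 1; eighth note = 4; thirty-second note = 1.
Sum: 1 + 4 + 1 = 6.
6 ÷ 4 = 1.5 beats.

1.5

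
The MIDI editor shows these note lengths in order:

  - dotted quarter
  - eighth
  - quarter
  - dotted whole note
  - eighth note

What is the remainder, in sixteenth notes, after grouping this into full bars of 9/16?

2

One bar of 9/16 = 9 sixteenth notes.
Each duration in sixteenth notes: dotted quarter = 6; eighth = 2; quarter = 4; dotted whole note = 24; eighth note = 2.
Adding: 6 + 2 + 4 + 24 + 2 = 38.
38 ÷ 9 = 4 complete bars with 2 sixteenth notes remaining.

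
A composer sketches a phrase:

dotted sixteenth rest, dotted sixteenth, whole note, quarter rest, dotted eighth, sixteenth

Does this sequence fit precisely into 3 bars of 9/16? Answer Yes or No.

One bar of 9/16 = 18 thirty-second notes, so 3 bars = 54.
Working in thirty-second notes: dotted sixteenth rest = 3; dotted sixteenth = 3; whole note = 32; quarter rest = 8; dotted eighth = 6; sixteenth = 2.
Sum: 3 + 3 + 32 + 8 + 6 + 2 = 54.
54 equals 54, so the answer is Yes.

Yes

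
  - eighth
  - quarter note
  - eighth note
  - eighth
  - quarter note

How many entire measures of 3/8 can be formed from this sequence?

One bar of 3/8 = 3 eighth notes.
In eighth notes: eighth = 1; quarter note = 2; eighth note = 1; eighth = 1; quarter note = 2.
Altogether 1 + 2 + 1 + 1 + 2 = 7.
7 ÷ 3 = 2 complete bars with 1 left over.

2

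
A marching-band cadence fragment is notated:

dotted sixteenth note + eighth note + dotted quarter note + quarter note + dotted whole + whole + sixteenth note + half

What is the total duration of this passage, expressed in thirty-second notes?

125

Each duration in thirty-second notes: dotted sixteenth note = 3; eighth note = 4; dotted quarter note = 12; quarter note = 8; dotted whole = 48; whole = 32; sixteenth note = 2; half = 16.
Adding: 3 + 4 + 12 + 8 + 48 + 32 + 2 + 16 = 125 thirty-second notes.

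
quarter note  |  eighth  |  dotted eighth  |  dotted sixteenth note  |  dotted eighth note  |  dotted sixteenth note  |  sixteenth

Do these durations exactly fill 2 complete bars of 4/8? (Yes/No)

Yes

One bar of 4/8 = 16 thirty-second notes, so 2 bars = 32.
Express everything in thirty-second notes: quarter note = 8; eighth = 4; dotted eighth = 6; dotted sixteenth note = 3; dotted eighth note = 6; dotted sixteenth note = 3; sixteenth = 2.
Total: 8 + 4 + 6 + 3 + 6 + 3 + 2 = 32.
32 equals 32, so the answer is Yes.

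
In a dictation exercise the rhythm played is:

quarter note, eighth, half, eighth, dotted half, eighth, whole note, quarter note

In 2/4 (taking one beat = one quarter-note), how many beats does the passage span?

12.5

One quarter-note beat = 2 eighth notes.
Express everything in eighth notes: quarter note = 2; eighth = 1; half = 4; eighth = 1; dotted half = 6; eighth = 1; whole note = 8; quarter note = 2.
Sum: 2 + 1 + 4 + 1 + 6 + 1 + 8 + 2 = 25.
25 ÷ 2 = 12.5 beats.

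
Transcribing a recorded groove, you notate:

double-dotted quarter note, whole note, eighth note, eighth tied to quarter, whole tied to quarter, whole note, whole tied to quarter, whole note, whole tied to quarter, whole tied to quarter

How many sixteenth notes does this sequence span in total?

143

In sixteenth notes: double-dotted quarter note = 7; whole note = 16; eighth note = 2; eighth tied to quarter (eighth + quarter) = 6; whole tied to quarter (whole + quarter) = 20; whole note = 16; whole tied to quarter (whole + quarter) = 20; whole note = 16; whole tied to quarter (whole + quarter) = 20; whole tied to quarter (whole + quarter) = 20.
Altogether 7 + 16 + 2 + 6 + 20 + 16 + 20 + 16 + 20 + 20 = 143 sixteenth notes.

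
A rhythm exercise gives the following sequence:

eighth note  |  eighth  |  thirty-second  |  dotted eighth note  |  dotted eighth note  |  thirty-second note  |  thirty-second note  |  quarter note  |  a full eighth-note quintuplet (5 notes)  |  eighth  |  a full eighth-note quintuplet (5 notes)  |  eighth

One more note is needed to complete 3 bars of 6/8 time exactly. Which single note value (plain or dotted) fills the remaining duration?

thirty-second note

3 bars of 6/8 = 72 thirty-second notes.
In thirty-second notes: eighth note = 4; eighth = 4; thirty-second = 1; dotted eighth note = 6; dotted eighth note = 6; thirty-second note = 1; thirty-second note = 1; quarter note = 8; a full eighth-note quintuplet (5 notes) (five quintuplet eighths span one half) = 16; eighth = 4; a full eighth-note quintuplet (5 notes) (five quintuplet eighths span one half) = 16; eighth = 4.
Total: 4 + 4 + 1 + 6 + 6 + 1 + 1 + 8 + 16 + 4 + 16 + 4 = 71.
Remaining: 72 − 71 = 1 thirty-second note, which is a thirty-second note.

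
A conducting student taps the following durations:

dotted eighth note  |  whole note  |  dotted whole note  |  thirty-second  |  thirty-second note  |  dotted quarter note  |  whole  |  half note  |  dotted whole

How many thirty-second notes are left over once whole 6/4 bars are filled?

4

One bar of 6/4 = 48 thirty-second notes.
Express everything in thirty-second notes: dotted eighth note = 6; whole note = 32; dotted whole note = 48; thirty-second = 1; thirty-second note = 1; dotted quarter note = 12; whole = 32; half note = 16; dotted whole = 48.
Adding: 6 + 32 + 48 + 1 + 1 + 12 + 32 + 16 + 48 = 196.
196 ÷ 48 = 4 complete bars with 4 thirty-second notes remaining.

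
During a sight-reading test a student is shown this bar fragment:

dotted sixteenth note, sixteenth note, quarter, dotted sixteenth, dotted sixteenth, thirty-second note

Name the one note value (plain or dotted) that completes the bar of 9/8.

The bar of 9/8 = 36 thirty-second notes.
Each duration in thirty-second notes: dotted sixteenth note = 3; sixteenth note = 2; quarter = 8; dotted sixteenth = 3; dotted sixteenth = 3; thirty-second note = 1.
Adding: 3 + 2 + 8 + 3 + 3 + 1 = 20.
Remaining: 36 − 20 = 16 thirty-second notes, which is a half note.

half note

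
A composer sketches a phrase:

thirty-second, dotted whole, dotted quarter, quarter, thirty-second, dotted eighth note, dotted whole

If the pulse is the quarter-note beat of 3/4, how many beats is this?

15.5

One quarter-note beat = 8 thirty-second notes.
Working in thirty-second notes: thirty-second = 1; dotted whole = 48; dotted quarter = 12; quarter = 8; thirty-second = 1; dotted eighth note = 6; dotted whole = 48.
Total: 1 + 48 + 12 + 8 + 1 + 6 + 48 = 124.
124 ÷ 8 = 15.5 beats.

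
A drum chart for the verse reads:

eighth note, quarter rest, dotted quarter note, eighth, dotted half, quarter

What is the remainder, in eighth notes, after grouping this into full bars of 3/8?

One bar of 3/8 = 3 eighth notes.
Each duration in eighth notes: eighth note = 1; quarter rest = 2; dotted quarter note = 3; eighth = 1; dotted half = 6; quarter = 2.
Adding: 1 + 2 + 3 + 1 + 6 + 2 = 15.
15 ÷ 3 = 5 complete bars with 0 eighth notes remaining.

0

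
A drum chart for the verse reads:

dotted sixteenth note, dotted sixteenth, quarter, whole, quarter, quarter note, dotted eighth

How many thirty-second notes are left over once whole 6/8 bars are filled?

One bar of 6/8 = 24 thirty-second notes.
Express everything in thirty-second notes: dotted sixteenth note = 3; dotted sixteenth = 3; quarter = 8; whole = 32; quarter = 8; quarter note = 8; dotted eighth = 6.
Sum: 3 + 3 + 8 + 32 + 8 + 8 + 6 = 68.
68 ÷ 24 = 2 complete bars with 20 thirty-second notes remaining.

20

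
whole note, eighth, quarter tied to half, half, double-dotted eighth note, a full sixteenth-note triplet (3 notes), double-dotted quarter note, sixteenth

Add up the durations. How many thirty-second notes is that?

103

Each duration in thirty-second notes: whole note = 32; eighth = 4; quarter tied to half (quarter + half) = 24; half = 16; double-dotted eighth note = 7; a full sixteenth-note triplet (3 notes) (three triplet sixteenths span one eighth) = 4; double-dotted quarter note = 14; sixteenth = 2.
Total: 32 + 4 + 24 + 16 + 7 + 4 + 14 + 2 = 103 thirty-second notes.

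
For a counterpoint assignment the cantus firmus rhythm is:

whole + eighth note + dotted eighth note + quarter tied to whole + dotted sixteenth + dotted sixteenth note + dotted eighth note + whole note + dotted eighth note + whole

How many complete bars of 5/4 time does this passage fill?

4

One bar of 5/4 = 40 thirty-second notes.
In thirty-second notes: whole = 32; eighth note = 4; dotted eighth note = 6; quarter tied to whole (quarter + whole) = 40; dotted sixteenth = 3; dotted sixteenth note = 3; dotted eighth note = 6; whole note = 32; dotted eighth note = 6; whole = 32.
Total: 32 + 4 + 6 + 40 + 3 + 3 + 6 + 32 + 6 + 32 = 164.
164 ÷ 40 = 4 complete bars with 4 left over.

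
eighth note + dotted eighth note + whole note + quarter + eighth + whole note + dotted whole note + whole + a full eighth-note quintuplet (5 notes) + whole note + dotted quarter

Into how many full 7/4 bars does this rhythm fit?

One bar of 7/4 = 28 sixteenth notes.
Each duration in sixteenth notes: eighth note = 2; dotted eighth note = 3; whole note = 16; quarter = 4; eighth = 2; whole note = 16; dotted whole note = 24; whole = 16; a full eighth-note quintuplet (5 notes) (five quintuplet eighths span one half) = 8; whole note = 16; dotted quarter = 6.
Altogether 2 + 3 + 16 + 4 + 2 + 16 + 24 + 16 + 8 + 16 + 6 = 113.
113 ÷ 28 = 4 complete bars with 1 left over.

4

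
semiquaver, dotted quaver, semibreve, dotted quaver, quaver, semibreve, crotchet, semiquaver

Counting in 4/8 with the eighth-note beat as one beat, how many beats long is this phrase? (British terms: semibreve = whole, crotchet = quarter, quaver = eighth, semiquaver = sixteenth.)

One eighth-note beat = 2 sixteenth notes.
Each duration in sixteenth notes: semiquaver = 1; dotted quaver = 3; semibreve = 16; dotted quaver = 3; quaver = 2; semibreve = 16; crotchet = 4; semiquaver = 1.
Altogether 1 + 3 + 16 + 3 + 2 + 16 + 4 + 1 = 46.
46 ÷ 2 = 23 beats.

23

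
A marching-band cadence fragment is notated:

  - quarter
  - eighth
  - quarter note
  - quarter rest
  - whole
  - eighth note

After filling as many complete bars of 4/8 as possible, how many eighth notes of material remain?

0

One bar of 4/8 = 4 eighth notes.
Convert each value to eighth notes: quarter = 2; eighth = 1; quarter note = 2; quarter rest = 2; whole = 8; eighth note = 1.
Altogether 2 + 1 + 2 + 2 + 8 + 1 = 16.
16 ÷ 4 = 4 complete bars with 0 eighth notes remaining.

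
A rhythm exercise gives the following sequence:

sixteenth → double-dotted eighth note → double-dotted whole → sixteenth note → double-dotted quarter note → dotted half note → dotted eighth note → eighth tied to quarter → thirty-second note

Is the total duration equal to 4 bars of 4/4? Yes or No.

One bar of 4/4 = 32 thirty-second notes, so 4 bars = 128.
Working in thirty-second notes: sixteenth = 2; double-dotted eighth note = 7; double-dotted whole = 56; sixteenth note = 2; double-dotted quarter note = 14; dotted half note = 24; dotted eighth note = 6; eighth tied to quarter (eighth + quarter) = 12; thirty-second note = 1.
Sum: 2 + 7 + 56 + 2 + 14 + 24 + 6 + 12 + 1 = 124.
124 falls short of 128, so the answer is No.

No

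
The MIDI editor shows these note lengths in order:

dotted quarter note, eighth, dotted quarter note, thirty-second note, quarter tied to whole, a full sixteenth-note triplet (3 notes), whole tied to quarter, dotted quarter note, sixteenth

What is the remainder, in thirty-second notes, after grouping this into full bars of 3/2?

31

One bar of 3/2 = 48 thirty-second notes.
Express everything in thirty-second notes: dotted quarter note = 12; eighth = 4; dotted quarter note = 12; thirty-second note = 1; quarter tied to whole (quarter + whole) = 40; a full sixteenth-note triplet (3 notes) (three triplet sixteenths span one eighth) = 4; whole tied to quarter (whole + quarter) = 40; dotted quarter note = 12; sixteenth = 2.
Total: 12 + 4 + 12 + 1 + 40 + 4 + 40 + 12 + 2 = 127.
127 ÷ 48 = 2 complete bars with 31 thirty-second notes remaining.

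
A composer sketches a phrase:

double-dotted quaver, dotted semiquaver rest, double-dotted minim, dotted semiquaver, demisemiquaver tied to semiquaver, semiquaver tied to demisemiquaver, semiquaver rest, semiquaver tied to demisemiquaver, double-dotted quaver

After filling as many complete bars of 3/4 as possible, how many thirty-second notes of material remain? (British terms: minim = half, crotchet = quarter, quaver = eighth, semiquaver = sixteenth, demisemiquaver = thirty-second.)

11

One bar of 3/4 = 24 thirty-second notes.
Each duration in thirty-second notes: double-dotted quaver = 7; dotted semiquaver rest = 3; double-dotted minim = 28; dotted semiquaver = 3; demisemiquaver tied to semiquaver (demisemiquaver + semiquaver) = 3; semiquaver tied to demisemiquaver (semiquaver + demisemiquaver) = 3; semiquaver rest = 2; semiquaver tied to demisemiquaver (semiquaver + demisemiquaver) = 3; double-dotted quaver = 7.
Total: 7 + 3 + 28 + 3 + 3 + 3 + 2 + 3 + 7 = 59.
59 ÷ 24 = 2 complete bars with 11 thirty-second notes remaining.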